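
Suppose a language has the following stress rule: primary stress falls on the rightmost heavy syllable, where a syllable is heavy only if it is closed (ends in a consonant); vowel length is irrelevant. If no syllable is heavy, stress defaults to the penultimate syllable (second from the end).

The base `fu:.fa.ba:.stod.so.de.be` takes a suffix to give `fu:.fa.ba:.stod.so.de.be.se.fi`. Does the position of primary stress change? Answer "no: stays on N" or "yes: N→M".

Base `fu:.fa.ba:.stod.so.de.be` (7 syllables):
  Weights: 1 fu: L, 2 fa L, 3 ba: L, 4 stod H, 5 so L, 6 de L, 7 be L.
  Heavy syllables in the domain: 4. The rightmost is syllable 4 (stod).
  → primary stress on syllable 4.
Suffixed `fu:.fa.ba:.stod.so.de.be.se.fi` (9 syllables):
  Weights: 1 fu: L, 2 fa L, 3 ba: L, 4 stod H, 5 so L, 6 de L, 7 be L, 8 se L, 9 fi L.
  Heavy syllables in the domain: 4. The rightmost is syllable 4 (stod).
  → primary stress on syllable 4.

no: stays on 4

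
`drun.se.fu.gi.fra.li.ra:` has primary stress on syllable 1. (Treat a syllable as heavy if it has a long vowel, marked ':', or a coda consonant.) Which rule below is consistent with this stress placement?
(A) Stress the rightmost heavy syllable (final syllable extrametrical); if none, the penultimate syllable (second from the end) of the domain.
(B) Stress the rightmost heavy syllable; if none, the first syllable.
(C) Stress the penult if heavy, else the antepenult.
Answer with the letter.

A

Rule A → syllable 1 ✓.
Rule B → syllable 7 (observed: 1).
Rule C → syllable 5 (observed: 1).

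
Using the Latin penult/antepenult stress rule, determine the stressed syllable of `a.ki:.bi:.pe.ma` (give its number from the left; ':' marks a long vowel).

3

Classical Latin: stress the penult if heavy (long vowel or closed), else the antepenult.
Weights: 3 bi: H, 4 pe L, 5 ma L.
The penult (syllable 4, pe) is light, so stress falls on the antepenult (syllable 3, bi:).
Stress on syllable 3: a.ki:.ˈbi:.pe.ma.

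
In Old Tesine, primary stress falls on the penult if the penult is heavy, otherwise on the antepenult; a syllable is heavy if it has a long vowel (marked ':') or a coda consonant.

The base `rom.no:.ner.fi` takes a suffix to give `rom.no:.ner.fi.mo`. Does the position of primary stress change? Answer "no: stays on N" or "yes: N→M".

no: stays on 3

Base `rom.no:.ner.fi` (4 syllables):
  Weights: 2 no: H, 3 ner H, 4 fi L.
  The penult (syllable 3, ner) is heavy, so it takes stress.
  → primary stress on syllable 3.
Suffixed `rom.no:.ner.fi.mo` (5 syllables):
  Weights: 3 ner H, 4 fi L, 5 mo L.
  The penult (syllable 4, fi) is light, so stress falls on the antepenult (syllable 3, ner).
  → primary stress on syllable 3.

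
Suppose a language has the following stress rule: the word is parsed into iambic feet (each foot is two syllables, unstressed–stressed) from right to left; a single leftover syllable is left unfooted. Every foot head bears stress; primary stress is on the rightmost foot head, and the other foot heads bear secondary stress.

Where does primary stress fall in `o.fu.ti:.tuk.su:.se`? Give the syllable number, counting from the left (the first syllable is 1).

Parse right to left into iambic (σˈσ) feet: (o.ˈfu) (ti:.ˈtuk) (su:.ˈse).
Foot heads (stressed positions): 2, 4, 6.
End Rule Rightmost: primary stress on the rightmost head = syllable 6.
Primary stress: syllable 6 → o.fu.ti:.tuk.su:.ˈse.

6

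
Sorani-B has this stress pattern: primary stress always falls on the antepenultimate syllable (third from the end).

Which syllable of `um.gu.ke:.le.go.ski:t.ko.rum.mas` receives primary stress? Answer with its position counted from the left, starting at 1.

7

The word has 9 syllables; the antepenultimate syllable (third from the end) is syllable 7 (ko).
Primary stress: syllable 7 → um.gu.ke:.le.go.ski:t.ˈko.rum.mas.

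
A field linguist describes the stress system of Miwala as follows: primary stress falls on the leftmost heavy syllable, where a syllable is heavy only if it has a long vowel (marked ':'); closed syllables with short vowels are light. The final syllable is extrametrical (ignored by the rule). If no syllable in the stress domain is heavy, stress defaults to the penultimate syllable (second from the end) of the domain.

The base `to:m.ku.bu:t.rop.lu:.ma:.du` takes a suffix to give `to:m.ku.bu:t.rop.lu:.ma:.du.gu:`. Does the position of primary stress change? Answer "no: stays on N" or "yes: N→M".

no: stays on 1

Base `to:m.ku.bu:t.rop.lu:.ma:.du` (7 syllables):
  The final syllable (7, du) is extrametrical; the stress domain is syllables 1–6.
  Weights: 1 to:m H, 2 ku L, 3 bu:t H, 4 rop L, 5 lu: H, 6 ma: H.
  Heavy syllables in the domain: 1, 3, 5, 6. The leftmost is syllable 1 (to:m).
  → primary stress on syllable 1.
Suffixed `to:m.ku.bu:t.rop.lu:.ma:.du.gu:` (8 syllables):
  The final syllable (8, gu:) is extrametrical; the stress domain is syllables 1–7.
  Weights: 1 to:m H, 2 ku L, 3 bu:t H, 4 rop L, 5 lu: H, 6 ma: H, 7 du L.
  Heavy syllables in the domain: 1, 3, 5, 6. The leftmost is syllable 1 (to:m).
  → primary stress on syllable 1.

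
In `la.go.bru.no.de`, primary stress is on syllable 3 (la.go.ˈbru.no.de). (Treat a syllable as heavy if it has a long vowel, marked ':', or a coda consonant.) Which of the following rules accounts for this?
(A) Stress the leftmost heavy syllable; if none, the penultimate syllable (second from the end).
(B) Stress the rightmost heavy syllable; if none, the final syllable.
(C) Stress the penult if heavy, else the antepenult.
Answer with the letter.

C

Rule A → syllable 4 (observed: 3).
Rule B → syllable 5 (observed: 3).
Rule C → syllable 3 ✓.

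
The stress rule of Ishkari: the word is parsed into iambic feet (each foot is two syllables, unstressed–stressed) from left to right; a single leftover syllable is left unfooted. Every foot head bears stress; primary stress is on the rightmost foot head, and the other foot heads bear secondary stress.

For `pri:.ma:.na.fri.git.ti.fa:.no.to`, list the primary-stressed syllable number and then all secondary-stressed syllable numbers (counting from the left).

primary 8, secondary 2, 4, 6

Parse left to right into iambic (σˈσ) feet: (pri:.ˈma:) (na.ˈfri) (git.ˈti) (fa:.ˈno) to. Syllable 9 is left unfooted.
Foot heads (stressed positions): 2, 4, 6, 8.
End Rule Rightmost: primary stress on the rightmost head = syllable 8.
Secondary stress on 2, 4, 6: pri:.ˌma:.na.ˌfri.git.ˌti.fa:.ˈno.to.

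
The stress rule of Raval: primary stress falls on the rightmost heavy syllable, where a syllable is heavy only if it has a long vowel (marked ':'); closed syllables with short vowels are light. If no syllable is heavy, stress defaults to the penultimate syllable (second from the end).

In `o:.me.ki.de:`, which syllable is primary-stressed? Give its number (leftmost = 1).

4

Weights: 1 o: H, 2 me L, 3 ki L, 4 de: H.
Heavy syllables in the domain: 1, 4. The rightmost is syllable 4 (de:).
Primary stress: syllable 4 → o:.me.ki.ˈde:.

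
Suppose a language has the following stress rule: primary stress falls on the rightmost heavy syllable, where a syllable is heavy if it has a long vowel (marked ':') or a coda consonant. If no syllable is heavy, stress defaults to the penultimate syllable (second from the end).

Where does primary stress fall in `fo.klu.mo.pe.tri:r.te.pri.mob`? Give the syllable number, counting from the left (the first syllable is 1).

8

Weights: 1 fo L, 2 klu L, 3 mo L, 4 pe L, 5 tri:r H, 6 te L, 7 pri L, 8 mob H.
Heavy syllables in the domain: 5, 8. The rightmost is syllable 8 (mob).
Primary stress: syllable 8 → fo.klu.mo.pe.tri:r.te.pri.ˈmob.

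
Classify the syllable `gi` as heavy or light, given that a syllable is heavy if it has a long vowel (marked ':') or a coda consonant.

`gi`: short vowel, open (no coda). Short vowel, open → light.

light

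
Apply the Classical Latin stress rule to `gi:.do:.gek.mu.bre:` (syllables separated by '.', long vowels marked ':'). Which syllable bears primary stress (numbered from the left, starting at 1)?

3

Classical Latin: stress the penult if heavy (long vowel or closed), else the antepenult.
Weights: 3 gek H, 4 mu L, 5 bre: H.
The penult (syllable 4, mu) is light, so stress falls on the antepenult (syllable 3, gek).
Stress on syllable 3: gi:.do:.ˈgek.mu.bre:.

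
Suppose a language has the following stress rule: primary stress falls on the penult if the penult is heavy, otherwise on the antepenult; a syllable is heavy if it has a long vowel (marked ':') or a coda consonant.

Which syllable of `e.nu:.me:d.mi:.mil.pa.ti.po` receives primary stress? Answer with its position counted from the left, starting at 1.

Weights: 6 pa L, 7 ti L, 8 po L.
The penult (syllable 7, ti) is light, so stress falls on the antepenult (syllable 6, pa).
Primary stress: syllable 6 → e.nu:.me:d.mi:.mil.ˈpa.ti.po.

6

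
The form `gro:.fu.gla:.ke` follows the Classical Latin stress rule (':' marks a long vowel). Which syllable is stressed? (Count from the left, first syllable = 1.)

3

Classical Latin: stress the penult if heavy (long vowel or closed), else the antepenult.
Weights: 2 fu L, 3 gla: H, 4 ke L.
The penult (syllable 3, gla:) is heavy, so it takes stress.
Stress on syllable 3: gro:.fu.ˈgla:.ke.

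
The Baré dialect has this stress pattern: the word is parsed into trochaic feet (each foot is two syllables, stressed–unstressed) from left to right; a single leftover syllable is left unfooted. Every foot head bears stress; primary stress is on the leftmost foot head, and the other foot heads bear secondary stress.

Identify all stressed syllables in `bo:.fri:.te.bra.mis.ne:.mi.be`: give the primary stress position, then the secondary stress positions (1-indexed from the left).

primary 1, secondary 3, 5, 7

Parse left to right into trochaic (ˈσσ) feet: (ˈbo:.fri:) (ˈte.bra) (ˈmis.ne:) (ˈmi.be).
Foot heads (stressed positions): 1, 3, 5, 7.
End Rule Leftmost: primary stress on the leftmost head = syllable 1.
Secondary stress on 3, 5, 7: ˈbo:.fri:.ˌte.bra.ˌmis.ne:.ˌmi.be.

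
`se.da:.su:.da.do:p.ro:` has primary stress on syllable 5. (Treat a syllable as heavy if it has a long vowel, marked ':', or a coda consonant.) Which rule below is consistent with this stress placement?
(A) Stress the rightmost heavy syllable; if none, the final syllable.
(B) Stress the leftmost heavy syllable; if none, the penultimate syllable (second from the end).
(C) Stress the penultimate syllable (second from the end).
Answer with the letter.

Rule A → syllable 6 (observed: 5).
Rule B → syllable 2 (observed: 5).
Rule C → syllable 5 ✓.

C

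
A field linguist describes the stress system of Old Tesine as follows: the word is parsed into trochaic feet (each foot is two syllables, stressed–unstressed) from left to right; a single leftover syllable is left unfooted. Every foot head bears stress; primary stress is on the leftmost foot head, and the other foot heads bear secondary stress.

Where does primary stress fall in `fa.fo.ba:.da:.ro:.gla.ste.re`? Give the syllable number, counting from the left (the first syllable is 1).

1

Parse left to right into trochaic (ˈσσ) feet: (ˈfa.fo) (ˈba:.da:) (ˈro:.gla) (ˈste.re).
Foot heads (stressed positions): 1, 3, 5, 7.
End Rule Leftmost: primary stress on the leftmost head = syllable 1.
Primary stress: syllable 1 → ˈfa.fo.ba:.da:.ro:.gla.ste.re.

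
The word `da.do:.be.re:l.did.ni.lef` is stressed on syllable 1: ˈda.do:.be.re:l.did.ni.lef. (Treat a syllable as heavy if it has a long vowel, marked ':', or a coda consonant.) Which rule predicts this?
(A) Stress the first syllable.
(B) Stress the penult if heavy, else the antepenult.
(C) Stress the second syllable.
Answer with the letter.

A

Rule A → syllable 1 ✓.
Rule B → syllable 5 (observed: 1).
Rule C → syllable 2 (observed: 1).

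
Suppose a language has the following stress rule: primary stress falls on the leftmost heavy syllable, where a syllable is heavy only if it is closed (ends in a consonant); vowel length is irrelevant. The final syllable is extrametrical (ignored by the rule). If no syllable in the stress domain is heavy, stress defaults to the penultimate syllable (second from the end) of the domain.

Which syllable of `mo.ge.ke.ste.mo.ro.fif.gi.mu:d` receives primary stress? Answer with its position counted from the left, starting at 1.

7

The final syllable (9, mu:d) is extrametrical; the stress domain is syllables 1–8.
Weights: 1 mo L, 2 ge L, 3 ke L, 4 ste L, 5 mo L, 6 ro L, 7 fif H, 8 gi L.
Heavy syllables in the domain: 7. The leftmost is syllable 7 (fif).
Primary stress: syllable 7 → mo.ge.ke.ste.mo.ro.ˈfif.gi.mu:d.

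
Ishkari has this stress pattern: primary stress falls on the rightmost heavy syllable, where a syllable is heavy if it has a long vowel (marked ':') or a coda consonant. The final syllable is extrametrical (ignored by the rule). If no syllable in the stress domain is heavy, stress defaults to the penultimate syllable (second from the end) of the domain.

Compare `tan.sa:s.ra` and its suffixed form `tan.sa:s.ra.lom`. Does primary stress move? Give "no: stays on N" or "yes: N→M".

no: stays on 2

Base `tan.sa:s.ra` (3 syllables):
  The final syllable (3, ra) is extrametrical; the stress domain is syllables 1–2.
  Weights: 1 tan H, 2 sa:s H.
  Heavy syllables in the domain: 1, 2. The rightmost is syllable 2 (sa:s).
  → primary stress on syllable 2.
Suffixed `tan.sa:s.ra.lom` (4 syllables):
  The final syllable (4, lom) is extrametrical; the stress domain is syllables 1–3.
  Weights: 1 tan H, 2 sa:s H, 3 ra L.
  Heavy syllables in the domain: 1, 2. The rightmost is syllable 2 (sa:s).
  → primary stress on syllable 2.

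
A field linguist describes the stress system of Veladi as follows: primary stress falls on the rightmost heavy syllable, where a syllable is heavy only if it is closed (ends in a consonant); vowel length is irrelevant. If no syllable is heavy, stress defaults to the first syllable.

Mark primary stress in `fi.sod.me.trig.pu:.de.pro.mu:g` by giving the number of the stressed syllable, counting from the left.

Weights: 1 fi L, 2 sod H, 3 me L, 4 trig H, 5 pu: L, 6 de L, 7 pro L, 8 mu:g H.
Heavy syllables in the domain: 2, 4, 8. The rightmost is syllable 8 (mu:g).
Primary stress: syllable 8 → fi.sod.me.trig.pu:.de.pro.ˈmu:g.

8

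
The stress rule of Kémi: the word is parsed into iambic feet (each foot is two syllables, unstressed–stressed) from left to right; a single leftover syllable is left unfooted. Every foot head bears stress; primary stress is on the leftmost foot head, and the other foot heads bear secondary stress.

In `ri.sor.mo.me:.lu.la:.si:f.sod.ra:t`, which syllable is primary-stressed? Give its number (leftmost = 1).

Parse left to right into iambic (σˈσ) feet: (ri.ˈsor) (mo.ˈme:) (lu.ˈla:) (si:f.ˈsod) ra:t. Syllable 9 is left unfooted.
Foot heads (stressed positions): 2, 4, 6, 8.
End Rule Leftmost: primary stress on the leftmost head = syllable 2.
Primary stress: syllable 2 → ri.ˈsor.mo.me:.lu.la:.si:f.sod.ra:t.

2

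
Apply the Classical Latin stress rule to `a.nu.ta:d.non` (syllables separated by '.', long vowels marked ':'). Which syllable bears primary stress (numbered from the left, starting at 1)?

3

Classical Latin: stress the penult if heavy (long vowel or closed), else the antepenult.
Weights: 2 nu L, 3 ta:d H, 4 non H.
The penult (syllable 3, ta:d) is heavy, so it takes stress.
Stress on syllable 3: a.nu.ˈta:d.non.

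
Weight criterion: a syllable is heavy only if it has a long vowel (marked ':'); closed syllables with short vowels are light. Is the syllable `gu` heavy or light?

light

`gu`: short vowel, open (no coda). Short vowel → light.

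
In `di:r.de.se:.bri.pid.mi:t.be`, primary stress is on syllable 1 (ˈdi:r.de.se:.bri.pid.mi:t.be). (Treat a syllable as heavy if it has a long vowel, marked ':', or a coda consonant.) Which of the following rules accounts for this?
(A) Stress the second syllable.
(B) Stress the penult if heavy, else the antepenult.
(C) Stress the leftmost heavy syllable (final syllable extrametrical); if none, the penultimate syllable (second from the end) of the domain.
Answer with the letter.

C

Rule A → syllable 2 (observed: 1).
Rule B → syllable 6 (observed: 1).
Rule C → syllable 1 ✓.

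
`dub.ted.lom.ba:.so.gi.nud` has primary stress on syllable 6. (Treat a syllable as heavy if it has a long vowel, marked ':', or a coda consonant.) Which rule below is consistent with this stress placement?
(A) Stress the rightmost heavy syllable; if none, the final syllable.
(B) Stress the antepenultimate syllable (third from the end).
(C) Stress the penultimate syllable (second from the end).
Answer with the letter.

Rule A → syllable 7 (observed: 6).
Rule B → syllable 5 (observed: 6).
Rule C → syllable 6 ✓.

C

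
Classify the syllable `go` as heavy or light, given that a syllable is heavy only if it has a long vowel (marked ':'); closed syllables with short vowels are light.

light

`go`: short vowel, open (no coda). Short vowel → light.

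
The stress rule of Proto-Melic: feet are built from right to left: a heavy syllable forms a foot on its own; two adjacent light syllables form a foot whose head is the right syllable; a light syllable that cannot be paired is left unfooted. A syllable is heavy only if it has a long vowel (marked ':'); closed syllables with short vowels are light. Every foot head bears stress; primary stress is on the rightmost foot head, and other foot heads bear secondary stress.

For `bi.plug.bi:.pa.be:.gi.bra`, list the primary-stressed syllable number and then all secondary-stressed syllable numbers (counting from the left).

Weights: 1 bi L, 2 plug L, 3 bi: H, 4 pa L, 5 be: H, 6 gi L, 7 bra L.
Parse right to left (heavy = foot alone; LL = one foot; stranded L unfooted): (bi.ˈplug) (ˈbi:) pa (ˈbe:) (gi.ˈbra).
Foot heads: 2, 3, 5, 7.
Primary stress on the rightmost head = syllable 7.
Secondary stress on 2, 3, 5: bi.ˌplug.ˌbi:.pa.ˌbe:.gi.ˈbra.

primary 7, secondary 2, 3, 5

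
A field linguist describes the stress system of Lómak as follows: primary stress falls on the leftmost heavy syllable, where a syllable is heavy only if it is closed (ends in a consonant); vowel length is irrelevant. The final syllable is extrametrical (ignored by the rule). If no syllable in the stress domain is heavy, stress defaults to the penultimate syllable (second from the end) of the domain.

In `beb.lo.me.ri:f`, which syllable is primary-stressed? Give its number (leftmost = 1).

1

The final syllable (4, ri:f) is extrametrical; the stress domain is syllables 1–3.
Weights: 1 beb H, 2 lo L, 3 me L.
Heavy syllables in the domain: 1. The leftmost is syllable 1 (beb).
Primary stress: syllable 1 → ˈbeb.lo.me.ri:f.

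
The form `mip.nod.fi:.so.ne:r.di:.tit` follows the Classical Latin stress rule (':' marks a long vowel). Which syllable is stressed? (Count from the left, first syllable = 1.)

6

Classical Latin: stress the penult if heavy (long vowel or closed), else the antepenult.
Weights: 5 ne:r H, 6 di: H, 7 tit H.
The penult (syllable 6, di:) is heavy, so it takes stress.
Stress on syllable 6: mip.nod.fi:.so.ne:r.ˈdi:.tit.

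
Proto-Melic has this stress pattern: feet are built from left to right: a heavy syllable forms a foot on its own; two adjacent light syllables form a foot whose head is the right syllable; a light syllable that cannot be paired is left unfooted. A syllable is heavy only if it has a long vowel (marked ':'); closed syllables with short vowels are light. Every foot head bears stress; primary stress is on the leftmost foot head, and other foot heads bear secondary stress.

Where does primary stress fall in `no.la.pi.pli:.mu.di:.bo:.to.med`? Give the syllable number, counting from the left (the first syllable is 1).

Weights: 1 no L, 2 la L, 3 pi L, 4 pli: H, 5 mu L, 6 di: H, 7 bo: H, 8 to L, 9 med L.
Parse left to right (heavy = foot alone; LL = one foot; stranded L unfooted): (no.ˈla) pi (ˈpli:) mu (ˈdi:) (ˈbo:) (to.ˈmed).
Foot heads: 2, 4, 6, 7, 9.
Primary stress on the leftmost head = syllable 2.
Primary stress: syllable 2 → no.ˈla.pi.pli:.mu.di:.bo:.to.med.

2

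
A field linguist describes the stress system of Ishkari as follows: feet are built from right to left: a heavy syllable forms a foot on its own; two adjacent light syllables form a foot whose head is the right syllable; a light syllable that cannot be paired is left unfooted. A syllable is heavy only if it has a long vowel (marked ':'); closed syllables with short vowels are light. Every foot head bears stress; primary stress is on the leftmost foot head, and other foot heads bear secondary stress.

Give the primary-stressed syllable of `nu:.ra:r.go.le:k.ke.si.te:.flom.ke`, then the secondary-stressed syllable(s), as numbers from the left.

primary 1, secondary 2, 4, 6, 7, 9

Weights: 1 nu: H, 2 ra:r H, 3 go L, 4 le:k H, 5 ke L, 6 si L, 7 te: H, 8 flom L, 9 ke L.
Parse right to left (heavy = foot alone; LL = one foot; stranded L unfooted): (ˈnu:) (ˈra:r) go (ˈle:k) (ke.ˈsi) (ˈte:) (flom.ˈke).
Foot heads: 1, 2, 4, 6, 7, 9.
Primary stress on the leftmost head = syllable 1.
Secondary stress on 2, 4, 6, 7, 9: ˈnu:.ˌra:r.go.ˌle:k.ke.ˌsi.ˌte:.flom.ˌke.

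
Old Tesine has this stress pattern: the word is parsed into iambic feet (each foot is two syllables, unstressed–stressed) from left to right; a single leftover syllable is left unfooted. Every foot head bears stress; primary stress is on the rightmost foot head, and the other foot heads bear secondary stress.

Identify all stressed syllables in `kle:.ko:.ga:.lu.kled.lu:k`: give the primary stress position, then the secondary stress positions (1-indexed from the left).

primary 6, secondary 2, 4

Parse left to right into iambic (σˈσ) feet: (kle:.ˈko:) (ga:.ˈlu) (kled.ˈlu:k).
Foot heads (stressed positions): 2, 4, 6.
End Rule Rightmost: primary stress on the rightmost head = syllable 6.
Secondary stress on 2, 4: kle:.ˌko:.ga:.ˌlu.kled.ˈlu:k.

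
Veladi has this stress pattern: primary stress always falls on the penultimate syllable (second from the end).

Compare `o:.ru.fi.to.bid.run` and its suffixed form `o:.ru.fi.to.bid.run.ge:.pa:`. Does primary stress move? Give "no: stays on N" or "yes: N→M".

yes: 5→7

Base `o:.ru.fi.to.bid.run` (6 syllables):
  The word has 6 syllables; the penultimate syllable (second from the end) is syllable 5 (bid).
  → primary stress on syllable 5.
Suffixed `o:.ru.fi.to.bid.run.ge:.pa:` (8 syllables):
  The word has 8 syllables; the penultimate syllable (second from the end) is syllable 7 (ge:).
  → primary stress on syllable 7.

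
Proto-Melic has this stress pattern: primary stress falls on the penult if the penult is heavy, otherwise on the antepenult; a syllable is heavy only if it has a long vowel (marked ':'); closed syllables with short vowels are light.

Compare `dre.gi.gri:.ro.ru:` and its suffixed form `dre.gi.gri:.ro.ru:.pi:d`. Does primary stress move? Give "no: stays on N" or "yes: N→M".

yes: 3→5

Base `dre.gi.gri:.ro.ru:` (5 syllables):
  Weights: 3 gri: H, 4 ro L, 5 ru: H.
  The penult (syllable 4, ro) is light, so stress falls on the antepenult (syllable 3, gri:).
  → primary stress on syllable 3.
Suffixed `dre.gi.gri:.ro.ru:.pi:d` (6 syllables):
  Weights: 4 ro L, 5 ru: H, 6 pi:d H.
  The penult (syllable 5, ru:) is heavy, so it takes stress.
  → primary stress on syllable 5.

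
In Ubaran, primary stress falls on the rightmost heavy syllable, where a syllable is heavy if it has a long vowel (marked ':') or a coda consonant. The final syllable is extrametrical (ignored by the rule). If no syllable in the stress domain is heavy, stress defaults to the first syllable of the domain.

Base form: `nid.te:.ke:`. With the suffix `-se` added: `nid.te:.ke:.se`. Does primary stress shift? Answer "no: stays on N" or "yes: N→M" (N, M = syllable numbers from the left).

Base `nid.te:.ke:` (3 syllables):
  The final syllable (3, ke:) is extrametrical; the stress domain is syllables 1–2.
  Weights: 1 nid H, 2 te: H.
  Heavy syllables in the domain: 1, 2. The rightmost is syllable 2 (te:).
  → primary stress on syllable 2.
Suffixed `nid.te:.ke:.se` (4 syllables):
  The final syllable (4, se) is extrametrical; the stress domain is syllables 1–3.
  Weights: 1 nid H, 2 te: H, 3 ke: H.
  Heavy syllables in the domain: 1, 2, 3. The rightmost is syllable 3 (ke:).
  → primary stress on syllable 3.

yes: 2→3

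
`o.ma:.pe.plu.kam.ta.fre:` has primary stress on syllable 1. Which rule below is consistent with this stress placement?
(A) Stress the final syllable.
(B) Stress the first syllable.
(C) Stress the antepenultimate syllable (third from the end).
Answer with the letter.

B

Rule A → syllable 7 (observed: 1).
Rule B → syllable 1 ✓.
Rule C → syllable 5 (observed: 1).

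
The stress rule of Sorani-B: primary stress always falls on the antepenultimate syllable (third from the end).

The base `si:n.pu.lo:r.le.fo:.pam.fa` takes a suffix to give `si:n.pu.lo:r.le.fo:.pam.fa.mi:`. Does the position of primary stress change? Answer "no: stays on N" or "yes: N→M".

yes: 5→6

Base `si:n.pu.lo:r.le.fo:.pam.fa` (7 syllables):
  The word has 7 syllables; the antepenultimate syllable (third from the end) is syllable 5 (fo:).
  → primary stress on syllable 5.
Suffixed `si:n.pu.lo:r.le.fo:.pam.fa.mi:` (8 syllables):
  The word has 8 syllables; the antepenultimate syllable (third from the end) is syllable 6 (pam).
  → primary stress on syllable 6.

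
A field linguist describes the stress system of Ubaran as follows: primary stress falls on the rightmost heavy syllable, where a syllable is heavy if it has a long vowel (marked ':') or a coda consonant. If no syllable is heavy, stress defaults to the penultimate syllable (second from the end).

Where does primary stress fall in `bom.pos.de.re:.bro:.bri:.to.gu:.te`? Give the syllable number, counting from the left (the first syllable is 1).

8

Weights: 1 bom H, 2 pos H, 3 de L, 4 re: H, 5 bro: H, 6 bri: H, 7 to L, 8 gu: H, 9 te L.
Heavy syllables in the domain: 1, 2, 4, 5, 6, 8. The rightmost is syllable 8 (gu:).
Primary stress: syllable 8 → bom.pos.de.re:.bro:.bri:.to.ˈgu:.te.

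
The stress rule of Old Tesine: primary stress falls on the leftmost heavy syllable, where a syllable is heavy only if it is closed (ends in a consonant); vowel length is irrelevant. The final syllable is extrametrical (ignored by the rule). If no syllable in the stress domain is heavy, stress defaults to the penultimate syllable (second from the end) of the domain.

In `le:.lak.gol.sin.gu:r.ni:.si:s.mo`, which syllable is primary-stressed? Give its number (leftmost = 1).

2

The final syllable (8, mo) is extrametrical; the stress domain is syllables 1–7.
Weights: 1 le: L, 2 lak H, 3 gol H, 4 sin H, 5 gu:r H, 6 ni: L, 7 si:s H.
Heavy syllables in the domain: 2, 3, 4, 5, 7. The leftmost is syllable 2 (lak).
Primary stress: syllable 2 → le:.ˈlak.gol.sin.gu:r.ni:.si:s.mo.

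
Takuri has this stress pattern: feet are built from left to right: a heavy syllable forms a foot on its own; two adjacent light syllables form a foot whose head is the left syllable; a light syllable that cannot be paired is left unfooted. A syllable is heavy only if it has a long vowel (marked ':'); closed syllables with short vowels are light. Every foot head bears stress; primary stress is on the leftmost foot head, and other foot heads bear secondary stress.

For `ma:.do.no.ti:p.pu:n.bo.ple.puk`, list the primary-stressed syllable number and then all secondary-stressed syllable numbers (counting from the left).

primary 1, secondary 2, 4, 5, 6

Weights: 1 ma: H, 2 do L, 3 no L, 4 ti:p H, 5 pu:n H, 6 bo L, 7 ple L, 8 puk L.
Parse left to right (heavy = foot alone; LL = one foot; stranded L unfooted): (ˈma:) (ˈdo.no) (ˈti:p) (ˈpu:n) (ˈbo.ple) puk.
Foot heads: 1, 2, 4, 5, 6.
Primary stress on the leftmost head = syllable 1.
Secondary stress on 2, 4, 5, 6: ˈma:.ˌdo.no.ˌti:p.ˌpu:n.ˌbo.ple.puk.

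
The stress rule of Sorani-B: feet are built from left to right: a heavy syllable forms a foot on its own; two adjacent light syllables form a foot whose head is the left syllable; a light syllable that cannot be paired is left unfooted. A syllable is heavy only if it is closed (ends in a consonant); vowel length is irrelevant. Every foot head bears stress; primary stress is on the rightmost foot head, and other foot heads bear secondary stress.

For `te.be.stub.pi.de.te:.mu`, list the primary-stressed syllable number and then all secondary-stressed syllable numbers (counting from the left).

primary 6, secondary 1, 3, 4

Weights: 1 te L, 2 be L, 3 stub H, 4 pi L, 5 de L, 6 te: L, 7 mu L.
Parse left to right (heavy = foot alone; LL = one foot; stranded L unfooted): (ˈte.be) (ˈstub) (ˈpi.de) (ˈte:.mu).
Foot heads: 1, 3, 4, 6.
Primary stress on the rightmost head = syllable 6.
Secondary stress on 1, 3, 4: ˌte.be.ˌstub.ˌpi.de.ˈte:.mu.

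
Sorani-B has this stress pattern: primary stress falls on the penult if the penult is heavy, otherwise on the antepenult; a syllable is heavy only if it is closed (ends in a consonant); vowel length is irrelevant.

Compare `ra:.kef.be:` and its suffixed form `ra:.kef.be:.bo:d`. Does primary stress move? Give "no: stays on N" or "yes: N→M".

Base `ra:.kef.be:` (3 syllables):
  Weights: 1 ra: L, 2 kef H, 3 be: L.
  The penult (syllable 2, kef) is heavy, so it takes stress.
  → primary stress on syllable 2.
Suffixed `ra:.kef.be:.bo:d` (4 syllables):
  Weights: 2 kef H, 3 be: L, 4 bo:d H.
  The penult (syllable 3, be:) is light, so stress falls on the antepenult (syllable 2, kef).
  → primary stress on syllable 2.

no: stays on 2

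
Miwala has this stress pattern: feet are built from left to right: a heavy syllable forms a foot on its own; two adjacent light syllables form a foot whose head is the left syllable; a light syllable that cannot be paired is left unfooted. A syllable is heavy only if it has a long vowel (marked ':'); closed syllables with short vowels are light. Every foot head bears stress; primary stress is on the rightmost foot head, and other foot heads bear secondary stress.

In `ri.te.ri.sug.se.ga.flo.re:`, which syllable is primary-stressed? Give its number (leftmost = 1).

Weights: 1 ri L, 2 te L, 3 ri L, 4 sug L, 5 se L, 6 ga L, 7 flo L, 8 re: H.
Parse left to right (heavy = foot alone; LL = one foot; stranded L unfooted): (ˈri.te) (ˈri.sug) (ˈse.ga) flo (ˈre:).
Foot heads: 1, 3, 5, 8.
Primary stress on the rightmost head = syllable 8.
Primary stress: syllable 8 → ri.te.ri.sug.se.ga.flo.ˈre:.

8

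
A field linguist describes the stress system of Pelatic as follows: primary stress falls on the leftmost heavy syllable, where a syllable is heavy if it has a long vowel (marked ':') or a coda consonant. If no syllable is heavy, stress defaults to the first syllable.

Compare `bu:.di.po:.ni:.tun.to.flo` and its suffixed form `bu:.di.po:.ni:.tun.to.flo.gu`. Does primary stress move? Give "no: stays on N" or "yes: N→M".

Base `bu:.di.po:.ni:.tun.to.flo` (7 syllables):
  Weights: 1 bu: H, 2 di L, 3 po: H, 4 ni: H, 5 tun H, 6 to L, 7 flo L.
  Heavy syllables in the domain: 1, 3, 4, 5. The leftmost is syllable 1 (bu:).
  → primary stress on syllable 1.
Suffixed `bu:.di.po:.ni:.tun.to.flo.gu` (8 syllables):
  Weights: 1 bu: H, 2 di L, 3 po: H, 4 ni: H, 5 tun H, 6 to L, 7 flo L, 8 gu L.
  Heavy syllables in the domain: 1, 3, 4, 5. The leftmost is syllable 1 (bu:).
  → primary stress on syllable 1.

no: stays on 1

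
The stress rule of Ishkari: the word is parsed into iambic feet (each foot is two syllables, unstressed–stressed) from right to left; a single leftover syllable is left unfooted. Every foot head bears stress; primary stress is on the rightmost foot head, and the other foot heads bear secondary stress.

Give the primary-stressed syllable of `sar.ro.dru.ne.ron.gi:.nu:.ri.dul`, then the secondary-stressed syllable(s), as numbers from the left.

primary 9, secondary 3, 5, 7

Parse right to left into iambic (σˈσ) feet: sar (ro.ˈdru) (ne.ˈron) (gi:.ˈnu:) (ri.ˈdul). Syllable 1 is left unfooted.
Foot heads (stressed positions): 3, 5, 7, 9.
End Rule Rightmost: primary stress on the rightmost head = syllable 9.
Secondary stress on 3, 5, 7: sar.ro.ˌdru.ne.ˌron.gi:.ˌnu:.ri.ˈdul.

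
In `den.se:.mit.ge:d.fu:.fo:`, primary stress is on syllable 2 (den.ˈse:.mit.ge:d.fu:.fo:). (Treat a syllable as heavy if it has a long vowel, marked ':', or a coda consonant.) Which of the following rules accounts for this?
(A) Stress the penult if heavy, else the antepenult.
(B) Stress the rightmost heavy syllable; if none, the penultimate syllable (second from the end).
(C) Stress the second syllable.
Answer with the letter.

Rule A → syllable 5 (observed: 2).
Rule B → syllable 6 (observed: 2).
Rule C → syllable 2 ✓.

C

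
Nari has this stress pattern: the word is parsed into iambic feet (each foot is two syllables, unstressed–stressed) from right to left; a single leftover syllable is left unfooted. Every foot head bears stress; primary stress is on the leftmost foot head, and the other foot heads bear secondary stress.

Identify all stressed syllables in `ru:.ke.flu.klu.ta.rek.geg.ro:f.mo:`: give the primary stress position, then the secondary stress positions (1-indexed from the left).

primary 3, secondary 5, 7, 9

Parse right to left into iambic (σˈσ) feet: ru: (ke.ˈflu) (klu.ˈta) (rek.ˈgeg) (ro:f.ˈmo:). Syllable 1 is left unfooted.
Foot heads (stressed positions): 3, 5, 7, 9.
End Rule Leftmost: primary stress on the leftmost head = syllable 3.
Secondary stress on 5, 7, 9: ru:.ke.ˈflu.klu.ˌta.rek.ˌgeg.ro:f.ˌmo:.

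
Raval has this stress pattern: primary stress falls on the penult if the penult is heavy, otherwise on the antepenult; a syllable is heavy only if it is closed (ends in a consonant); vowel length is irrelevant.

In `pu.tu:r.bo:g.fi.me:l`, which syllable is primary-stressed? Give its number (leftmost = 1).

3

Weights: 3 bo:g H, 4 fi L, 5 me:l H.
The penult (syllable 4, fi) is light, so stress falls on the antepenult (syllable 3, bo:g).
Primary stress: syllable 3 → pu.tu:r.ˈbo:g.fi.me:l.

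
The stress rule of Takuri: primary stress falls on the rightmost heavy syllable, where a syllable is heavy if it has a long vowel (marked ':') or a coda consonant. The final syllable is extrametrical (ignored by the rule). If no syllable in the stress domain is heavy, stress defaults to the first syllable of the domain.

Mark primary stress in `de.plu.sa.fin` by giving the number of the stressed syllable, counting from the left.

The final syllable (4, fin) is extrametrical; the stress domain is syllables 1–3.
Weights: 1 de L, 2 plu L, 3 sa L.
No heavy syllable in the domain; default to the first syllable of the domain = syllable 1.
Primary stress: syllable 1 → ˈde.plu.sa.fin.

1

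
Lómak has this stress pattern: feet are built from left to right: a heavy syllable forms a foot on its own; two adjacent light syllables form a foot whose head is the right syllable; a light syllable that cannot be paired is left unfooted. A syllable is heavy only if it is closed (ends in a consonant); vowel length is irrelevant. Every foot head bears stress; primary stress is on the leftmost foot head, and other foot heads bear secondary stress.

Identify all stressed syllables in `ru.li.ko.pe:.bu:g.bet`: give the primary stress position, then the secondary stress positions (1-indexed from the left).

Weights: 1 ru L, 2 li L, 3 ko L, 4 pe: L, 5 bu:g H, 6 bet H.
Parse left to right (heavy = foot alone; LL = one foot; stranded L unfooted): (ru.ˈli) (ko.ˈpe:) (ˈbu:g) (ˈbet).
Foot heads: 2, 4, 5, 6.
Primary stress on the leftmost head = syllable 2.
Secondary stress on 4, 5, 6: ru.ˈli.ko.ˌpe:.ˌbu:g.ˌbet.

primary 2, secondary 4, 5, 6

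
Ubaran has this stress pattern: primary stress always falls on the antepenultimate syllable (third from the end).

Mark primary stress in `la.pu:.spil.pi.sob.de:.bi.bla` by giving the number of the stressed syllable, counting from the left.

6

The word has 8 syllables; the antepenultimate syllable (third from the end) is syllable 6 (de:).
Primary stress: syllable 6 → la.pu:.spil.pi.sob.ˈde:.bi.bla.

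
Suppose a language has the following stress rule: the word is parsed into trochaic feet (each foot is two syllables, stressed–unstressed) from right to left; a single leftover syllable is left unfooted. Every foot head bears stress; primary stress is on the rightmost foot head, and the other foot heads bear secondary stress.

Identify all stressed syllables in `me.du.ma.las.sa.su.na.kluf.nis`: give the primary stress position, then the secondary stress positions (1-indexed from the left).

primary 8, secondary 2, 4, 6

Parse right to left into trochaic (ˈσσ) feet: me (ˈdu.ma) (ˈlas.sa) (ˈsu.na) (ˈkluf.nis). Syllable 1 is left unfooted.
Foot heads (stressed positions): 2, 4, 6, 8.
End Rule Rightmost: primary stress on the rightmost head = syllable 8.
Secondary stress on 2, 4, 6: me.ˌdu.ma.ˌlas.sa.ˌsu.na.ˈkluf.nis.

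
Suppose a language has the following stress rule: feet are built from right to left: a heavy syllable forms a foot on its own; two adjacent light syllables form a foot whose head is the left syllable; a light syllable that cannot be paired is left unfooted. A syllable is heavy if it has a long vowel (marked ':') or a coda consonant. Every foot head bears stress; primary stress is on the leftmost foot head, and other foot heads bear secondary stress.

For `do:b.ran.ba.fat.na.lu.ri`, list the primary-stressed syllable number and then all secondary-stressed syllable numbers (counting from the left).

Weights: 1 do:b H, 2 ran H, 3 ba L, 4 fat H, 5 na L, 6 lu L, 7 ri L.
Parse right to left (heavy = foot alone; LL = one foot; stranded L unfooted): (ˈdo:b) (ˈran) ba (ˈfat) na (ˈlu.ri).
Foot heads: 1, 2, 4, 6.
Primary stress on the leftmost head = syllable 1.
Secondary stress on 2, 4, 6: ˈdo:b.ˌran.ba.ˌfat.na.ˌlu.ri.

primary 1, secondary 2, 4, 6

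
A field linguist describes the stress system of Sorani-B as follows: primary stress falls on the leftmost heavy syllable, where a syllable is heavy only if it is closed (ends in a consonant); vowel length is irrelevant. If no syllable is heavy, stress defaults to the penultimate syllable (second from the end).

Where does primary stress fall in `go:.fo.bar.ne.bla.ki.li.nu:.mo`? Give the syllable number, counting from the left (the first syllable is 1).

Weights: 1 go: L, 2 fo L, 3 bar H, 4 ne L, 5 bla L, 6 ki L, 7 li L, 8 nu: L, 9 mo L.
Heavy syllables in the domain: 3. The leftmost is syllable 3 (bar).
Primary stress: syllable 3 → go:.fo.ˈbar.ne.bla.ki.li.nu:.mo.

3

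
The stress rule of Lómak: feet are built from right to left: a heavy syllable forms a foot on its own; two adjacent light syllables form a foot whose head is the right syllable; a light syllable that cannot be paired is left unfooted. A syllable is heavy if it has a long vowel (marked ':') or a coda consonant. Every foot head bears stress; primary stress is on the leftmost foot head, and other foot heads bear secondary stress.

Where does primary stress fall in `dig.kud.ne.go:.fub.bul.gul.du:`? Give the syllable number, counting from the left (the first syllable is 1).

1

Weights: 1 dig H, 2 kud H, 3 ne L, 4 go: H, 5 fub H, 6 bul H, 7 gul H, 8 du: H.
Parse right to left (heavy = foot alone; LL = one foot; stranded L unfooted): (ˈdig) (ˈkud) ne (ˈgo:) (ˈfub) (ˈbul) (ˈgul) (ˈdu:).
Foot heads: 1, 2, 4, 5, 6, 7, 8.
Primary stress on the leftmost head = syllable 1.
Primary stress: syllable 1 → ˈdig.kud.ne.go:.fub.bul.gul.du:.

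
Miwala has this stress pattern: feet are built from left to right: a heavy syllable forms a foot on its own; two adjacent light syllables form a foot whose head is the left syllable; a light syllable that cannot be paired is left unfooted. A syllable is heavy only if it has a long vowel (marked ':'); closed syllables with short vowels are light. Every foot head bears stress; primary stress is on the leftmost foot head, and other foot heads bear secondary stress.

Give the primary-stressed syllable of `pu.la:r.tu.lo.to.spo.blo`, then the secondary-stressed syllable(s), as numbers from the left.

primary 2, secondary 3, 5

Weights: 1 pu L, 2 la:r H, 3 tu L, 4 lo L, 5 to L, 6 spo L, 7 blo L.
Parse left to right (heavy = foot alone; LL = one foot; stranded L unfooted): pu (ˈla:r) (ˈtu.lo) (ˈto.spo) blo.
Foot heads: 2, 3, 5.
Primary stress on the leftmost head = syllable 2.
Secondary stress on 3, 5: pu.ˈla:r.ˌtu.lo.ˌto.spo.blo.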